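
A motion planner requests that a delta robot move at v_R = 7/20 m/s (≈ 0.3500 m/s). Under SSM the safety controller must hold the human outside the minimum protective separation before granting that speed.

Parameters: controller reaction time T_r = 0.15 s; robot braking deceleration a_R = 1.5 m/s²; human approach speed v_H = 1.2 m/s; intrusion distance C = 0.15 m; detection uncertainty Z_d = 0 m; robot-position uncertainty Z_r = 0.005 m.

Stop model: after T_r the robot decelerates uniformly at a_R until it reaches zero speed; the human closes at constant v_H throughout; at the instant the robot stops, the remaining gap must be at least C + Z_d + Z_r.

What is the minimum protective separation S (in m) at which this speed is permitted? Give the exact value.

S_min = 17/24 m = 0.7083 m

braking lasts T_s = (7/20)/(3/2) = 0.2333 s
robot covers v_R·T_r = 0.3500·0.1500 = 0.0525 m before braking
robot under decel: 0.3500²/(2·1.5000) = 0.0408 m
human over T_r+T_s: 1.2000·(0.1500+0.2333) = 0.4600 m
residual clearance needed = 0.1500+0.0000+0.0050 = 0.1550 m
S_min ≈ 0.0525+0.0408+0.4600+0.1550  ⇒  S_min = 17/24 m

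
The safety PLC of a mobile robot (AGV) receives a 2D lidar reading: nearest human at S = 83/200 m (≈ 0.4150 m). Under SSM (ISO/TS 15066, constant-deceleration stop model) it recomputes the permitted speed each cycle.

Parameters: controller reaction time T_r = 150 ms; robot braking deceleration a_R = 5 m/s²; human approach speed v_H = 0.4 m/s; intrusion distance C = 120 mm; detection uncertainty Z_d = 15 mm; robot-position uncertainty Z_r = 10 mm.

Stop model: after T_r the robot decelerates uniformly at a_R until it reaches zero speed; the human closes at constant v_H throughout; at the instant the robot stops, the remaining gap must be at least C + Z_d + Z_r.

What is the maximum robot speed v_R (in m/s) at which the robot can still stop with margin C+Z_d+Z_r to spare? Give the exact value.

collect terms ⇒ (1/10)·v_R² + (23/100)·v_R + (-21/100) = 0
  disc = (23/100)² − 4·(1/10)·(-21/100) = 1369/10000 ; √disc = 37/100
  v_R = (−(23/100) + 37/100) / (2·(1/10)) = 7/10 m/s
check:
stop time T_s = (7/10)/5 = 0.1400 s
robot covers v_R·T_r = 0.7000·0.1500 = 0.1050 m before braking
robot covers 0.7000·0.1400 − ½·5.0000·0.1400² = 0.0490 m while stopping
person approaches 0.4000·(0.1500+0.1400) = 0.1160 m
C+Z_d+Z_r = 0.1200+0.0150+0.0100 = 0.1450 m
sum ≈ 0.1050+0.0490+0.1160+0.1450 ≈ 0.4150 m = S ✓

v_R_max = 7/10 m/s = 0.7000 m/s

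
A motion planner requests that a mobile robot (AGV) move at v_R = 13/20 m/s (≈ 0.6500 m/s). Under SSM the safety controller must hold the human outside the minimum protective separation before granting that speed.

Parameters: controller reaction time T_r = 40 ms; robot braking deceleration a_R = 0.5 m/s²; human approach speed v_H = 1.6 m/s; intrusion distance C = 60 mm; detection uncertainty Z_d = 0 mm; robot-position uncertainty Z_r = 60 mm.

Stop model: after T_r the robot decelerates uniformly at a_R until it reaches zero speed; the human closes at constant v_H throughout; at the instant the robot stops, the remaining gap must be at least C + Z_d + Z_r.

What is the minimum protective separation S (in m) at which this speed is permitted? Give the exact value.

S_min = 217/80 m = 2.7125 m

stop time T_s = (13/20)/(1/2) = 1.3000 s
robot covers v_R·T_r = 0.6500·0.0400 = 0.0260 m before braking
robot covers 0.6500·1.3000 − ½·0.5000·1.3000² = 0.4225 m while stopping
person approaches 1.6000·(0.0400+1.3000) = 2.1440 m
C+Z_d+Z_r = 0.0600+0.0000+0.0600 = 0.1200 m
S_min ≈ 0.0260+0.4225+2.1440+0.1200  ⇒  S_min = 217/80 m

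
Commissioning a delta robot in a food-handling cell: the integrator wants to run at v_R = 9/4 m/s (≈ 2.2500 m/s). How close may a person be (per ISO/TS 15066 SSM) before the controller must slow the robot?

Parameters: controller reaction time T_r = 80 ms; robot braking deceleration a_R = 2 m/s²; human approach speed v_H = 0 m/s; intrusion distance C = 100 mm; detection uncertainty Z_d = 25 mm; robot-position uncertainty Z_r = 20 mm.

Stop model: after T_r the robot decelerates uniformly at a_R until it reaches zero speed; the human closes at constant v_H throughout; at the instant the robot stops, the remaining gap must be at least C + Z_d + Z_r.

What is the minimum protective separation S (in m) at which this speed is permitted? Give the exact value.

S_min = 509/320 m = 1.5906 m

stop time T_s = (9/4)/2 = 1.1250 s
robot covers v_R·T_r = 2.2500·0.0800 = 0.1800 m before braking
robot under decel: 2.2500²/(2·2.0000) = 1.2656 m
human closes 0.0000·1.2050 = 0.0000 m
residual clearance needed = 0.1000+0.0250+0.0200 = 0.1450 m
S_min ≈ 0.1800+1.2656+0.0000+0.1450  ⇒  S_min = 509/320 m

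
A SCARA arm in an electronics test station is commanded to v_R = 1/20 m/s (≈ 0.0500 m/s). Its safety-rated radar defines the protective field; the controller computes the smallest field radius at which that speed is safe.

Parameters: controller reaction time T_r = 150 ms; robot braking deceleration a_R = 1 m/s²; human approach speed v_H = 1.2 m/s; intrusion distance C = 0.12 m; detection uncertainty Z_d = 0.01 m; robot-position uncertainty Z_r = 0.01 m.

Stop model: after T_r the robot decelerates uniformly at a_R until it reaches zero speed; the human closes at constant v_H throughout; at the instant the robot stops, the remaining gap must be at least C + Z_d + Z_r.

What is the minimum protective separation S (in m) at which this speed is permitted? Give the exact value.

stop time T_s = (1/20)/1 = 0.0500 s
robot covers v_R·T_r = 0.0500·0.1500 = 0.0075 m before braking
robot covers 0.0500·0.0500 − ½·1.0000·0.0500² = 0.0013 m while stopping
human over T_r+T_s: 1.2000·(0.1500+0.0500) = 0.2400 m
residual clearance needed = 0.1200+0.0100+0.0100 = 0.1400 m
S_min ≈ 0.0075+0.0013+0.2400+0.1400  ⇒  S_min = 311/800 m

S_min = 311/800 m = 0.3887 m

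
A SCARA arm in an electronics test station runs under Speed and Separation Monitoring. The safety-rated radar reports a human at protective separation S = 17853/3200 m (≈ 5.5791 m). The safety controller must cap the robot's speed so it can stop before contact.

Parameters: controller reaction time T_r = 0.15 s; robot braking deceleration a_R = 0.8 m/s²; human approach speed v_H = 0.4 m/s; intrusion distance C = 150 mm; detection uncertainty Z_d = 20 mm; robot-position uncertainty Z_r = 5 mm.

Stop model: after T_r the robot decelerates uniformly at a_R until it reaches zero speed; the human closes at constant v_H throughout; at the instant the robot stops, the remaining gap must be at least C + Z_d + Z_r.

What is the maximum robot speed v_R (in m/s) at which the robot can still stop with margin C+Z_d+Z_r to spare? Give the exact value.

at the boundary: (5/8)·v² + (13/20)·v + (-17101/3200) = 0
  disc = (13/20)² − 4·(5/8)·(-17101/3200) = 88209/6400 ; √disc = 297/80
  v_R = (−(13/20) + 297/80) / (2·(5/8)) = 49/20 m/s
check:
T_s = v_R/a_R = (49/20)/(4/5) = 3.0625 s
robot in T_r: 2.4500·0.1500 = 0.3675 m
braking distance = 2.4500²/(2·0.8000) = 3.7516 m
person approaches 0.4000·(0.1500+3.0625) = 1.2850 m
residual clearance needed = 0.1500+0.0200+0.0050 = 0.1750 m
sum ≈ 0.3675+3.7516+1.2850+0.1750 ≈ 5.5791 m = S ✓

v_R_max = 49/20 m/s = 2.4500 m/s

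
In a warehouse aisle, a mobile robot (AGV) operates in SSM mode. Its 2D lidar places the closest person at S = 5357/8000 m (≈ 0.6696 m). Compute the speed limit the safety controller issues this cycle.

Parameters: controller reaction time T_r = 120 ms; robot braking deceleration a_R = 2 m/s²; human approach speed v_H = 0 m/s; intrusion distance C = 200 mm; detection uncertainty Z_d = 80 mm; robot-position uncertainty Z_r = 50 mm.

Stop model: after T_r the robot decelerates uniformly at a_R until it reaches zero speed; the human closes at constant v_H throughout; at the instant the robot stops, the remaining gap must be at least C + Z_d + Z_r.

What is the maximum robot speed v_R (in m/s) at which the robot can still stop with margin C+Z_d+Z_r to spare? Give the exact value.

v_R_max = 19/20 m/s = 0.9500 m/s

collect terms ⇒ (1/4)·v_R² + (3/25)·v_R + (-2717/8000) = 0
  disc = (3/25)² − 4·(1/4)·(-2717/8000) = 14161/40000 ; √disc = 119/200
  v_R = (−(3/25) + 119/200) / (2·(1/4)) = 19/20 m/s
check:
braking lasts T_s = (19/20)/2 = 0.4750 s
reaction-phase robot travel = 0.9500·0.1200 = 0.1140 m
robot covers 0.9500·0.4750 − ½·2.0000·0.4750² = 0.2256 m while stopping
human over T_r+T_s: 0.0000·(0.1200+0.4750) = 0.0000 m
margins: 0.2000+0.0800+0.0500 = 0.3300 m
sum ≈ 0.1140+0.2256+0.0000+0.3300 ≈ 0.6696 m = S ✓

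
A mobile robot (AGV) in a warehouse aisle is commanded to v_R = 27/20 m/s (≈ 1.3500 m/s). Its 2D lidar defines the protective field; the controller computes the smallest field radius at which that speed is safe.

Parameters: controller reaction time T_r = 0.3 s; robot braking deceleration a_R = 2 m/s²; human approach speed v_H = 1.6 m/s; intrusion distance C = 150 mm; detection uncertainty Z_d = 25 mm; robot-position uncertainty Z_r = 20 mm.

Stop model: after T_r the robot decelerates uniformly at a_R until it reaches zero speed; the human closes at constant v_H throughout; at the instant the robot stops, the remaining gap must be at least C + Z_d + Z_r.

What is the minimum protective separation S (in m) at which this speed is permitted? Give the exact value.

S_min = 837/320 m = 2.6156 m

braking lasts T_s = (27/20)/2 = 0.6750 s
reaction-phase robot travel = 1.3500·0.3000 = 0.4050 m
braking distance = 1.3500²/(2·2.0000) = 0.4556 m
human over T_r+T_s: 1.6000·(0.3000+0.6750) = 1.5600 m
C+Z_d+Z_r = 0.1500+0.0250+0.0200 = 0.1950 m
S_min ≈ 0.4050+0.4556+1.5600+0.1950  ⇒  S_min = 837/320 m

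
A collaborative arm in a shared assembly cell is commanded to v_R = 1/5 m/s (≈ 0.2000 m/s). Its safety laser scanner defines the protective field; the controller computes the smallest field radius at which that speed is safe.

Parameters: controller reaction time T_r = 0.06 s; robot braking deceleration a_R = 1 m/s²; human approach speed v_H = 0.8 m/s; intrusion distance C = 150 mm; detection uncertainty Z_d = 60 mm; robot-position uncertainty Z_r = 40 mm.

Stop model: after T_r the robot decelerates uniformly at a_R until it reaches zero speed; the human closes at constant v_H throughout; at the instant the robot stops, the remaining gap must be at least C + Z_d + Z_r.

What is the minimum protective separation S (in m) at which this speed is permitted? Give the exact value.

S_min = 49/100 m = 0.4900 m

stop time T_s = (1/5)/1 = 0.2000 s
robot in T_r: 0.2000·0.0600 = 0.0120 m
robot covers 0.2000·0.2000 − ½·1.0000·0.2000² = 0.0200 m while stopping
person approaches 0.8000·(0.0600+0.2000) = 0.2080 m
residual clearance needed = 0.1500+0.0600+0.0400 = 0.2500 m
S_min ≈ 0.0120+0.0200+0.2080+0.2500  ⇒  S_min = 49/100 m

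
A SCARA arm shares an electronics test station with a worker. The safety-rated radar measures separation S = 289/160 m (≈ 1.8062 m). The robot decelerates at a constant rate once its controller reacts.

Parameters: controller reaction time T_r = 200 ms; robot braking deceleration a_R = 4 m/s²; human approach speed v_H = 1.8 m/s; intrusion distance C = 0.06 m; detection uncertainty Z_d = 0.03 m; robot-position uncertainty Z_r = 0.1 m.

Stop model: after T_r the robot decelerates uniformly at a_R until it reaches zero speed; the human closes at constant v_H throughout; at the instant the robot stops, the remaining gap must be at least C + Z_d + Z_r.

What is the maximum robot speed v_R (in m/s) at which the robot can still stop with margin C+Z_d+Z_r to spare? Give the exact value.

v_R_max = 3/2 m/s = 1.5000 m/s

at the boundary: (1/8)·v² + (13/20)·v + (-201/160) = 0
  disc = (13/20)² − 4·(1/8)·(-201/160) = 1681/1600 ; √disc = 41/40
  v_R = (−(13/20) + 41/40) / (2·(1/8)) = 3/2 m/s
check:
T_s = v_R/a_R = (3/2)/4 = 0.3750 s
reaction-phase robot travel = 1.5000·0.2000 = 0.3000 m
braking distance = 1.5000²/(2·4.0000) = 0.2812 m
human closes 1.8000·0.5750 = 1.0350 m
residual clearance needed = 0.0600+0.0300+0.1000 = 0.1900 m
sum ≈ 0.3000+0.2812+1.0350+0.1900 ≈ 1.8062 m = S ✓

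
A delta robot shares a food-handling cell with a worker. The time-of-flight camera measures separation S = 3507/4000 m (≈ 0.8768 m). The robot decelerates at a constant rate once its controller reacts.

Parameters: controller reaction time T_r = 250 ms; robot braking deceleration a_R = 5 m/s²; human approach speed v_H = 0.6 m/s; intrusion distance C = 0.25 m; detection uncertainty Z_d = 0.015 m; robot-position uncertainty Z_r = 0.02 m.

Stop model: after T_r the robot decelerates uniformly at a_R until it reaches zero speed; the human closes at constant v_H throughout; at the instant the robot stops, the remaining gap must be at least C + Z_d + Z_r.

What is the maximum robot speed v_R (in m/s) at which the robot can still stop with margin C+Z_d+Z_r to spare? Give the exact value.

v_R_max = 19/20 m/s = 0.9500 m/s

collect terms ⇒ (1/10)·v_R² + (37/100)·v_R + (-1767/4000) = 0
  disc = (37/100)² − 4·(1/10)·(-1767/4000) = 196/625 ; √disc = 14/25
  v_R = (−(37/100) + 14/25) / (2·(1/10)) = 19/20 m/s
check:
T_s = v_R/a_R = (19/20)/5 = 0.1900 s
robot covers v_R·T_r = 0.9500·0.2500 = 0.2375 m before braking
robot covers 0.9500·0.1900 − ½·5.0000·0.1900² = 0.0902 m while stopping
person approaches 0.6000·(0.2500+0.1900) = 0.2640 m
margins: 0.2500+0.0150+0.0200 = 0.2850 m
sum ≈ 0.2375+0.0902+0.2640+0.2850 ≈ 0.8768 m = S ✓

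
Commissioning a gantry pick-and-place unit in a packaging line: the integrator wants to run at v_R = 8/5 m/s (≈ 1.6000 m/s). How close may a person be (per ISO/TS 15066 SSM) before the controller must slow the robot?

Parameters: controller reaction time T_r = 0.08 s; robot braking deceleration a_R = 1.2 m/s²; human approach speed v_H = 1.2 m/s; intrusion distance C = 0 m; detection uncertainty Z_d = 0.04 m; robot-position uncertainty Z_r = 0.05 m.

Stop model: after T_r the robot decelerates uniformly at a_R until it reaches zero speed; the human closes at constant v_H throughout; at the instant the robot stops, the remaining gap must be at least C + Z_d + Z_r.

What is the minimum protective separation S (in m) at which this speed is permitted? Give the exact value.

stop time T_s = (8/5)/(6/5) = 1.3333 s
robot in T_r: 1.6000·0.0800 = 0.1280 m
robot under decel: 1.6000²/(2·1.2000) = 1.0667 m
human over T_r+T_s: 1.2000·(0.0800+1.3333) = 1.6960 m
residual clearance needed = 0.0000+0.0400+0.0500 = 0.0900 m
S_min ≈ 0.1280+1.0667+1.6960+0.0900  ⇒  S_min = 4471/1500 m

S_min = 4471/1500 m = 2.9807 m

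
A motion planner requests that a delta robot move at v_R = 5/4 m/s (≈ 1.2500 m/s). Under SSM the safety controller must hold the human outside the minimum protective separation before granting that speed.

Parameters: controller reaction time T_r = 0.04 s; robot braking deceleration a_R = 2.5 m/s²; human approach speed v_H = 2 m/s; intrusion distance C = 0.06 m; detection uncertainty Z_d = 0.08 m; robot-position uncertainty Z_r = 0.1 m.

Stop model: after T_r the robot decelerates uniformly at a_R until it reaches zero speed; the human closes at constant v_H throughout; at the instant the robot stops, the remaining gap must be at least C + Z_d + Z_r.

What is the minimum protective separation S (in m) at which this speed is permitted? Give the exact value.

S_min = 673/400 m = 1.6825 m

stop time T_s = (5/4)/(5/2) = 0.5000 s
robot covers v_R·T_r = 1.2500·0.0400 = 0.0500 m before braking
braking distance = 1.2500²/(2·2.5000) = 0.3125 m
person approaches 2.0000·(0.0400+0.5000) = 1.0800 m
C+Z_d+Z_r = 0.0600+0.0800+0.1000 = 0.2400 m
S_min ≈ 0.0500+0.3125+1.0800+0.2400  ⇒  S_min = 673/400 m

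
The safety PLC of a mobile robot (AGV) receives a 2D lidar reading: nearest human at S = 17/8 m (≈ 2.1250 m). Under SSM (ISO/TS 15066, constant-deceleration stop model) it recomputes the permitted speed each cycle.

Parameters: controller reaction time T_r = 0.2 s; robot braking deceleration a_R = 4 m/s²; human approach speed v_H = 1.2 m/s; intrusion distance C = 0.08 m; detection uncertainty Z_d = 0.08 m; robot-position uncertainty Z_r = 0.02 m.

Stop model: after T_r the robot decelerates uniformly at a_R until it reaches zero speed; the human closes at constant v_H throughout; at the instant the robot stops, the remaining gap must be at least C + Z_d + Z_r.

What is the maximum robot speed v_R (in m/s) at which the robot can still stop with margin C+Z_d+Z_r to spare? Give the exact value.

v_R_max = 11/5 m/s = 2.2000 m/s

at the boundary: (1/8)·v² + (1/2)·v + (-341/200) = 0
  disc = (1/2)² − 4·(1/8)·(-341/200) = 441/400 ; √disc = 21/20
  v_R = (−(1/2) + 21/20) / (2·(1/8)) = 11/5 m/s
check:
stop time T_s = (11/5)/4 = 0.5500 s
robot covers v_R·T_r = 2.2000·0.2000 = 0.4400 m before braking
robot covers 2.2000·0.5500 − ½·4.0000·0.5500² = 0.6050 m while stopping
human over T_r+T_s: 1.2000·(0.2000+0.5500) = 0.9000 m
margins: 0.0800+0.0800+0.0200 = 0.1800 m
sum ≈ 0.4400+0.6050+0.9000+0.1800 ≈ 2.1250 m = S ✓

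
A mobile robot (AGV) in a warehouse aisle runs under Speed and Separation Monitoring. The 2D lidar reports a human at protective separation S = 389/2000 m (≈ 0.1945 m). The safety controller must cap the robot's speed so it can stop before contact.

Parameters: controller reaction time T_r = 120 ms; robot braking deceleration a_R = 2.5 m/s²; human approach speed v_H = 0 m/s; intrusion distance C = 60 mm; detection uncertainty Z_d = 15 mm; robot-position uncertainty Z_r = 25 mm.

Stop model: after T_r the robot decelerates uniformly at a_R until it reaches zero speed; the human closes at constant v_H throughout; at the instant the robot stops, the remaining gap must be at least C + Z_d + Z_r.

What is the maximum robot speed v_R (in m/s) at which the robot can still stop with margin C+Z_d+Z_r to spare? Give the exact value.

at the boundary: (1/5)·v² + (3/25)·v + (-189/2000) = 0
  disc = (3/25)² − 4·(1/5)·(-189/2000) = 9/100 ; √disc = 3/10
  v_R = (−(3/25) + 3/10) / (2·(1/5)) = 9/20 m/s
check:
braking lasts T_s = (9/20)/(5/2) = 0.1800 s
robot covers v_R·T_r = 0.4500·0.1200 = 0.0540 m before braking
robot covers 0.4500·0.1800 − ½·2.5000·0.1800² = 0.0405 m while stopping
human closes 0.0000·0.3000 = 0.0000 m
residual clearance needed = 0.0600+0.0150+0.0250 = 0.1000 m
sum ≈ 0.0540+0.0405+0.0000+0.1000 ≈ 0.1945 m = S ✓

v_R_max = 9/20 m/s = 0.4500 m/s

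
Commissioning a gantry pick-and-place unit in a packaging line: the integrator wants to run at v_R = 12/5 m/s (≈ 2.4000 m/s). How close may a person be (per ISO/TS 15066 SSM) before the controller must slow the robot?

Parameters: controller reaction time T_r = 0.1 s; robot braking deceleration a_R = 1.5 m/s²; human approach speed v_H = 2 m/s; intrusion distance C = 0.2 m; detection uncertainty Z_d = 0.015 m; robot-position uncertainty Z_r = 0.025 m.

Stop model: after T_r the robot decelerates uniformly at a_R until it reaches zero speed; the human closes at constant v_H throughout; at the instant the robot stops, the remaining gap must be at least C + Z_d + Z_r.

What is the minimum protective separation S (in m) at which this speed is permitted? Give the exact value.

stop time T_s = (12/5)/(3/2) = 1.6000 s
reaction-phase robot travel = 2.4000·0.1000 = 0.2400 m
braking distance = 2.4000²/(2·1.5000) = 1.9200 m
human closes 2.0000·1.7000 = 3.4000 m
C+Z_d+Z_r = 0.2000+0.0150+0.0250 = 0.2400 m
S_min ≈ 0.2400+1.9200+3.4000+0.2400  ⇒  S_min = 29/5 m

S_min = 29/5 m = 5.8000 m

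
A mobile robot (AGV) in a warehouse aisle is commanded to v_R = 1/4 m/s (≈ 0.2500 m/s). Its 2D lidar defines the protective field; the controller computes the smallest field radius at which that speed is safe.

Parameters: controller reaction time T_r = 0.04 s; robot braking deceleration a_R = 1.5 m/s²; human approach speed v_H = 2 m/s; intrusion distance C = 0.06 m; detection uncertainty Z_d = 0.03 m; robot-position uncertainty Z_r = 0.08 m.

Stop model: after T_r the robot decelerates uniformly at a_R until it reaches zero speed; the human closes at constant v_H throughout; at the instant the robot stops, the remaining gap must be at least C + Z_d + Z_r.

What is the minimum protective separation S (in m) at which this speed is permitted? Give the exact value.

stop time T_s = (1/4)/(3/2) = 0.1667 s
robot covers v_R·T_r = 0.2500·0.0400 = 0.0100 m before braking
braking distance = 0.2500²/(2·1.5000) = 0.0208 m
person approaches 2.0000·(0.0400+0.1667) = 0.4133 m
margins: 0.0600+0.0300+0.0800 = 0.1700 m
S_min ≈ 0.0100+0.0208+0.4133+0.1700  ⇒  S_min = 737/1200 m

S_min = 737/1200 m = 0.6142 m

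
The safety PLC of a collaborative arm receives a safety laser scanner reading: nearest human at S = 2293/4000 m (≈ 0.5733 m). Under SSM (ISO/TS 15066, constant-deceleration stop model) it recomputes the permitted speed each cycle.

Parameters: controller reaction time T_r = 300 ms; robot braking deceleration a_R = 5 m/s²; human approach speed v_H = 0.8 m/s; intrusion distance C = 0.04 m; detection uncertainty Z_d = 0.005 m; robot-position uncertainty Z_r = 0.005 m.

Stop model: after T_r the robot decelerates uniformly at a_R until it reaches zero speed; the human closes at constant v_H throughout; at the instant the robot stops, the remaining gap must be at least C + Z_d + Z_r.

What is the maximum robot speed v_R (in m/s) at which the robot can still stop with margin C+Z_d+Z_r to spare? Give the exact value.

at the boundary: (1/10)·v² + (23/50)·v + (-1133/4000) = 0
  disc = (23/50)² − 4·(1/10)·(-1133/4000) = 3249/10000 ; √disc = 57/100
  v_R = (−(23/50) + 57/100) / (2·(1/10)) = 11/20 m/s
check:
braking lasts T_s = (11/20)/5 = 0.1100 s
robot covers v_R·T_r = 0.5500·0.3000 = 0.1650 m before braking
robot under decel: 0.5500²/(2·5.0000) = 0.0302 m
human closes 0.8000·0.4100 = 0.3280 m
C+Z_d+Z_r = 0.0400+0.0050+0.0050 = 0.0500 m
sum ≈ 0.1650+0.0302+0.3280+0.0500 ≈ 0.5733 m = S ✓

v_R_max = 11/20 m/s = 0.5500 m/s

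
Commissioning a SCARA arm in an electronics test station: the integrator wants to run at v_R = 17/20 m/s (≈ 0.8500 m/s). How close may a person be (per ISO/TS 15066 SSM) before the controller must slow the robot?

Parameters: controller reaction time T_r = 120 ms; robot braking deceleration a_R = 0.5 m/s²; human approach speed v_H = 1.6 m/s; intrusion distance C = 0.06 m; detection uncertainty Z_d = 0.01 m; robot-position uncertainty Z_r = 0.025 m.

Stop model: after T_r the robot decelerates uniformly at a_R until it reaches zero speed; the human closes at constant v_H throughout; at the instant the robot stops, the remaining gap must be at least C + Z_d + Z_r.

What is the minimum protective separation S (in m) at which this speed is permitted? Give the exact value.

stop time T_s = (17/20)/(1/2) = 1.7000 s
robot covers v_R·T_r = 0.8500·0.1200 = 0.1020 m before braking
braking distance = 0.8500²/(2·0.5000) = 0.7225 m
human closes 1.6000·1.8200 = 2.9120 m
margins: 0.0600+0.0100+0.0250 = 0.0950 m
S_min ≈ 0.1020+0.7225+2.9120+0.0950  ⇒  S_min = 7663/2000 m

S_min = 7663/2000 m = 3.8315 m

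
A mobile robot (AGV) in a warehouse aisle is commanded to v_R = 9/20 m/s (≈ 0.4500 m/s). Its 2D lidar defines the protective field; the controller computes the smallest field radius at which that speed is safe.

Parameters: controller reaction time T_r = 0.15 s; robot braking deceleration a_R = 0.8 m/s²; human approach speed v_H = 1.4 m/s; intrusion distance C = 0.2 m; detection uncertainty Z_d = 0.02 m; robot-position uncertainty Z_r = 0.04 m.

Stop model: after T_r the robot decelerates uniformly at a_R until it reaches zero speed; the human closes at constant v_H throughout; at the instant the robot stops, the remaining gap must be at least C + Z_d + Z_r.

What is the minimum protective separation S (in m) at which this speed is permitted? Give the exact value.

braking lasts T_s = (9/20)/(4/5) = 0.5625 s
robot covers v_R·T_r = 0.4500·0.1500 = 0.0675 m before braking
robot under decel: 0.4500²/(2·0.8000) = 0.1266 m
person approaches 1.4000·(0.1500+0.5625) = 0.9975 m
C+Z_d+Z_r = 0.2000+0.0200+0.0400 = 0.2600 m
S_min ≈ 0.0675+0.1266+0.9975+0.2600  ⇒  S_min = 929/640 m

S_min = 929/640 m = 1.4516 m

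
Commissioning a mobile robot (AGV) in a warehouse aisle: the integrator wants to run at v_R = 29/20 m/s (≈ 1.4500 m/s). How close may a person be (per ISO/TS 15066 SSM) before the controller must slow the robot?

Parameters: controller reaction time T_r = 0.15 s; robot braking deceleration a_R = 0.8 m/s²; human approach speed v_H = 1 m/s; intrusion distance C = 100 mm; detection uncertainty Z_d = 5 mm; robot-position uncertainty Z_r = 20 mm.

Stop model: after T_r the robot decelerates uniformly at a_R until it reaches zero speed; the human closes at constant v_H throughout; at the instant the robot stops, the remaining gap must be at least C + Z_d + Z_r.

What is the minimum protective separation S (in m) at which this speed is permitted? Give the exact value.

stop time T_s = (29/20)/(4/5) = 1.8125 s
robot covers v_R·T_r = 1.4500·0.1500 = 0.2175 m before braking
robot under decel: 1.4500²/(2·0.8000) = 1.3141 m
human over T_r+T_s: 1.0000·(0.1500+1.8125) = 1.9625 m
C+Z_d+Z_r = 0.1000+0.0050+0.0200 = 0.1250 m
S_min ≈ 0.2175+1.3141+1.9625+0.1250  ⇒  S_min = 11581/3200 m

S_min = 11581/3200 m = 3.6191 m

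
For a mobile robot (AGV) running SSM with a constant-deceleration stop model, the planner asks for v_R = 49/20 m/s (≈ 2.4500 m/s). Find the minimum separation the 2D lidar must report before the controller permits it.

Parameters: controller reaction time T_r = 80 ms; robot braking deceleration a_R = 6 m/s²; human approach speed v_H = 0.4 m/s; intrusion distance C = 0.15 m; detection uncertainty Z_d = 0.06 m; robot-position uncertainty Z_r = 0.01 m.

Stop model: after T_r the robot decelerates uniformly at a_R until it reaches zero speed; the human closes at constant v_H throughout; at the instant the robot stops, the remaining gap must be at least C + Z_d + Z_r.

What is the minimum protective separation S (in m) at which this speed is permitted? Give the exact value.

T_s = v_R/a_R = (49/20)/6 = 0.4083 s
robot in T_r: 2.4500·0.0800 = 0.1960 m
robot under decel: 2.4500²/(2·6.0000) = 0.5002 m
human over T_r+T_s: 0.4000·(0.0800+0.4083) = 0.1953 m
residual clearance needed = 0.1500+0.0600+0.0100 = 0.2200 m
S_min ≈ 0.1960+0.5002+0.1953+0.2200  ⇒  S_min = 26677/24000 m

S_min = 26677/24000 m = 1.1115 m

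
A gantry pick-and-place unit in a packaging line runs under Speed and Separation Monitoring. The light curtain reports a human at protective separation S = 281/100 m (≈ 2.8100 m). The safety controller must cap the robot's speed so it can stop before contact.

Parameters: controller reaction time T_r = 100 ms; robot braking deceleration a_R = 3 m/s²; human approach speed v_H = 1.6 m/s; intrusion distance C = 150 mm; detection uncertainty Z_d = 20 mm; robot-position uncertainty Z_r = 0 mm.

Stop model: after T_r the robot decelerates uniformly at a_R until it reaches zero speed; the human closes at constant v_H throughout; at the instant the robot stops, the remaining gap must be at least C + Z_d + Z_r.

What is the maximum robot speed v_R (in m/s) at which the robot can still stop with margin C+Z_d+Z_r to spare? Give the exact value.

v_R_max = 12/5 m/s = 2.4000 m/s

quadratic (1/6)·v² + (19/30)·v + (-62/25) = 0
  disc = (19/30)² − 4·(1/6)·(-62/25) = 1849/900 ; √disc = 43/30
  v_R = (−(19/30) + 43/30) / (2·(1/6)) = 12/5 m/s
check:
T_s = v_R/a_R = (12/5)/3 = 0.8000 s
robot in T_r: 2.4000·0.1000 = 0.2400 m
robot covers 2.4000·0.8000 − ½·3.0000·0.8000² = 0.9600 m while stopping
person approaches 1.6000·(0.1000+0.8000) = 1.4400 m
margins: 0.1500+0.0200+0.0000 = 0.1700 m
sum ≈ 0.2400+0.9600+1.4400+0.1700 ≈ 2.8100 m = S ✓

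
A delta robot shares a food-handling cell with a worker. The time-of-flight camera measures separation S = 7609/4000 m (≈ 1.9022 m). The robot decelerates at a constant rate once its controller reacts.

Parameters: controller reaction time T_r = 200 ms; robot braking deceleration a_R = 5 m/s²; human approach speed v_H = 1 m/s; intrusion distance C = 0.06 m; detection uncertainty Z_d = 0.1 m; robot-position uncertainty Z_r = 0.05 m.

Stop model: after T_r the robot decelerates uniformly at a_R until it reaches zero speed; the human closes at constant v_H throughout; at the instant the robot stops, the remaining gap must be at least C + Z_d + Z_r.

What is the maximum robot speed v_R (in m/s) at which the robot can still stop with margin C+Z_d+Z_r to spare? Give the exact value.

quadratic (1/10)·v² + (2/5)·v + (-5969/4000) = 0
  disc = (2/5)² − 4·(1/10)·(-5969/4000) = 7569/10000 ; √disc = 87/100
  v_R = (−(2/5) + 87/100) / (2·(1/10)) = 47/20 m/s
check:
braking lasts T_s = (47/20)/5 = 0.4700 s
reaction-phase robot travel = 2.3500·0.2000 = 0.4700 m
braking distance = 2.3500²/(2·5.0000) = 0.5523 m
human over T_r+T_s: 1.0000·(0.2000+0.4700) = 0.6700 m
margins: 0.0600+0.1000+0.0500 = 0.2100 m
sum ≈ 0.4700+0.5523+0.6700+0.2100 ≈ 1.9022 m = S ✓

v_R_max = 47/20 m/s = 2.3500 m/s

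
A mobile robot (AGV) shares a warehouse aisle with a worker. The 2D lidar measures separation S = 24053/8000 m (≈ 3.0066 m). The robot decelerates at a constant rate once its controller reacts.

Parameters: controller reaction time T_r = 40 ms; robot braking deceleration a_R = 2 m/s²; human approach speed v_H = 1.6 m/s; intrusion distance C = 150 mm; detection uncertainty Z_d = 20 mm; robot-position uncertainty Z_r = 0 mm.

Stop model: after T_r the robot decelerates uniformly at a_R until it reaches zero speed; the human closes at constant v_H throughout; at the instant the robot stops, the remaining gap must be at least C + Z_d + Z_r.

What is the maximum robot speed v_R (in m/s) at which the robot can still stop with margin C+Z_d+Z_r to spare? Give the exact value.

collect terms ⇒ (1/4)·v_R² + (21/25)·v_R + (-22181/8000) = 0
  disc = (21/25)² − 4·(1/4)·(-22181/8000) = 139129/40000 ; √disc = 373/200
  v_R = (−(21/25) + 373/200) / (2·(1/4)) = 41/20 m/s
check:
T_s = v_R/a_R = (41/20)/2 = 1.0250 s
robot in T_r: 2.0500·0.0400 = 0.0820 m
braking distance = 2.0500²/(2·2.0000) = 1.0506 m
human closes 1.6000·1.0650 = 1.7040 m
margins: 0.1500+0.0200+0.0000 = 0.1700 m
sum ≈ 0.0820+1.0506+1.7040+0.1700 ≈ 3.0066 m = S ✓

v_R_max = 41/20 m/s = 2.0500 m/s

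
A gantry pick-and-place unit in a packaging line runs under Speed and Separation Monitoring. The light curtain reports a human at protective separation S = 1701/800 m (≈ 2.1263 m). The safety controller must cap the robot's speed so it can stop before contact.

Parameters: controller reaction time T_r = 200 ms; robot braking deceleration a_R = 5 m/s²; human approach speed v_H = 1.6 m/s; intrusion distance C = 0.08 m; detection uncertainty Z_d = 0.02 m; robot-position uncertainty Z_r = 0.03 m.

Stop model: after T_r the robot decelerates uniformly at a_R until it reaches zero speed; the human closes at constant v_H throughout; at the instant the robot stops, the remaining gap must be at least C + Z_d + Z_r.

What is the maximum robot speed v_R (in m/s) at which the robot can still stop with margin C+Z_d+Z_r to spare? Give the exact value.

v_R_max = 9/4 m/s = 2.2500 m/s

at the boundary: (1/10)·v² + (13/25)·v + (-1341/800) = 0
  disc = (13/25)² − 4·(1/10)·(-1341/800) = 9409/10000 ; √disc = 97/100
  v_R = (−(13/25) + 97/100) / (2·(1/10)) = 9/4 m/s
check:
stop time T_s = (9/4)/5 = 0.4500 s
robot covers v_R·T_r = 2.2500·0.2000 = 0.4500 m before braking
braking distance = 2.2500²/(2·5.0000) = 0.5062 m
human over T_r+T_s: 1.6000·(0.2000+0.4500) = 1.0400 m
margins: 0.0800+0.0200+0.0300 = 0.1300 m
sum ≈ 0.4500+0.5062+1.0400+0.1300 ≈ 2.1263 m = S ✓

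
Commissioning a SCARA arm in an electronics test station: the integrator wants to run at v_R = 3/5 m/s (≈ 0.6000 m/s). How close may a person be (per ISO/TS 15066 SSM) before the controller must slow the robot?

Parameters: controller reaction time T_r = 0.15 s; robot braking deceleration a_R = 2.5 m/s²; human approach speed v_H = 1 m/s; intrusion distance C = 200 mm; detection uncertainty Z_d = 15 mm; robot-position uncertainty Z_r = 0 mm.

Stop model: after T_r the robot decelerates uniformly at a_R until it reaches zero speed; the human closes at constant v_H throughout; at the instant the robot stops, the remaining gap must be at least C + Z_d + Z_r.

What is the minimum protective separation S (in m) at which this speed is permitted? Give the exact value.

S_min = 767/1000 m = 0.7670 m

T_s = v_R/a_R = (3/5)/(5/2) = 0.2400 s
robot covers v_R·T_r = 0.6000·0.1500 = 0.0900 m before braking
robot under decel: 0.6000²/(2·2.5000) = 0.0720 m
person approaches 1.0000·(0.1500+0.2400) = 0.3900 m
C+Z_d+Z_r = 0.2000+0.0150+0.0000 = 0.2150 m
S_min ≈ 0.0900+0.0720+0.3900+0.2150  ⇒  S_min = 767/1000 m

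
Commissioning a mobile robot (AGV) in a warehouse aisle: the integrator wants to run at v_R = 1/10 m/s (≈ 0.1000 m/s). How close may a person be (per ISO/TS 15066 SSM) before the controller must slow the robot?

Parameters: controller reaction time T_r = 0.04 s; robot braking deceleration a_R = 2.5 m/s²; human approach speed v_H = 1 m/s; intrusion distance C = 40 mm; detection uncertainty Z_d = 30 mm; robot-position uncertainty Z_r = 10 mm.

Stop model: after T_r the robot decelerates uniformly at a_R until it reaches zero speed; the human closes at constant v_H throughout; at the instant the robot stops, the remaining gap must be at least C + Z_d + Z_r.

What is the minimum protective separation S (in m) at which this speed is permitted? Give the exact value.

S_min = 83/500 m = 0.1660 m

stop time T_s = (1/10)/(5/2) = 0.0400 s
robot covers v_R·T_r = 0.1000·0.0400 = 0.0040 m before braking
braking distance = 0.1000²/(2·2.5000) = 0.0020 m
human closes 1.0000·0.0800 = 0.0800 m
margins: 0.0400+0.0300+0.0100 = 0.0800 m
S_min ≈ 0.0040+0.0020+0.0800+0.0800  ⇒  S_min = 83/500 m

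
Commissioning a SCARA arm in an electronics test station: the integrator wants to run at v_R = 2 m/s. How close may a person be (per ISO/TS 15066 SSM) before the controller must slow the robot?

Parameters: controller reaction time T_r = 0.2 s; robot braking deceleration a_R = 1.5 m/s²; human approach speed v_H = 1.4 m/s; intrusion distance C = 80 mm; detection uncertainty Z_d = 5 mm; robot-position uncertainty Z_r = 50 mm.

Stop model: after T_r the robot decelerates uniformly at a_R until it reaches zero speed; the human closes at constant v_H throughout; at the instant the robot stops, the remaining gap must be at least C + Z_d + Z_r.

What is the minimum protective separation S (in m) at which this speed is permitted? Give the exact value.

braking lasts T_s = 2/(3/2) = 1.3333 s
robot in T_r: 2.0000·0.2000 = 0.4000 m
robot under decel: 2.0000²/(2·1.5000) = 1.3333 m
human closes 1.4000·1.5333 = 2.1467 m
residual clearance needed = 0.0800+0.0050+0.0500 = 0.1350 m
S_min ≈ 0.4000+1.3333+2.1467+0.1350  ⇒  S_min = 803/200 m

S_min = 803/200 m = 4.0150 m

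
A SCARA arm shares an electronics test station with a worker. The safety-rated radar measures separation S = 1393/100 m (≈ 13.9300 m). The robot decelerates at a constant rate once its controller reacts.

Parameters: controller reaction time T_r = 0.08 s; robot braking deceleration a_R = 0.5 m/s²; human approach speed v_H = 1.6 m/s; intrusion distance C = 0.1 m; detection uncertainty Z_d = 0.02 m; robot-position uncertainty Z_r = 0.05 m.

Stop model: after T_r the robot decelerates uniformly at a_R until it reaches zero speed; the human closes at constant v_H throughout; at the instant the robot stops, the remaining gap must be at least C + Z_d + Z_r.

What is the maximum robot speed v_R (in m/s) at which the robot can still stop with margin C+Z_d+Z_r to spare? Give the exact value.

at the boundary: (1)·v² + (82/25)·v + (-1704/125) = 0
  disc = (82/25)² − 4·(1)·(-1704/125) = 40804/625 ; √disc = 202/25
  v_R = (−(82/25) + 202/25) / (2·(1)) = 12/5 m/s
check:
braking lasts T_s = (12/5)/(1/2) = 4.8000 s
robot covers v_R·T_r = 2.4000·0.0800 = 0.1920 m before braking
braking distance = 2.4000²/(2·0.5000) = 5.7600 m
human closes 1.6000·4.8800 = 7.8080 m
C+Z_d+Z_r = 0.1000+0.0200+0.0500 = 0.1700 m
sum ≈ 0.1920+5.7600+7.8080+0.1700 ≈ 13.9300 m = S ✓

v_R_max = 12/5 m/s = 2.4000 m/s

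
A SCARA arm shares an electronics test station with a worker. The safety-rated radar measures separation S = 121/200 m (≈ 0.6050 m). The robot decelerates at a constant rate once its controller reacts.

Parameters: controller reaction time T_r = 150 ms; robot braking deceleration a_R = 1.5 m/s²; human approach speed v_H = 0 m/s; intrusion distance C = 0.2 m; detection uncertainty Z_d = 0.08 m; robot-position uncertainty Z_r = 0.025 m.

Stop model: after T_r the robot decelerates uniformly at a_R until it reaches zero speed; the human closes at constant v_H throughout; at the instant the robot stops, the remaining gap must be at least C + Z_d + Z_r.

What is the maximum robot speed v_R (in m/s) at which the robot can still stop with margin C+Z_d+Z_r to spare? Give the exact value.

at the boundary: (1/3)·v² + (3/20)·v + (-3/10) = 0
  disc = (3/20)² − 4·(1/3)·(-3/10) = 169/400 ; √disc = 13/20
  v_R = (−(3/20) + 13/20) / (2·(1/3)) = 3/4 m/s
check:
braking lasts T_s = (3/4)/(3/2) = 0.5000 s
robot covers v_R·T_r = 0.7500·0.1500 = 0.1125 m before braking
robot covers 0.7500·0.5000 − ½·1.5000·0.5000² = 0.1875 m while stopping
human closes 0.0000·0.6500 = 0.0000 m
residual clearance needed = 0.2000+0.0800+0.0250 = 0.3050 m
sum ≈ 0.1125+0.1875+0.0000+0.3050 ≈ 0.6050 m = S ✓

v_R_max = 3/4 m/s = 0.7500 m/s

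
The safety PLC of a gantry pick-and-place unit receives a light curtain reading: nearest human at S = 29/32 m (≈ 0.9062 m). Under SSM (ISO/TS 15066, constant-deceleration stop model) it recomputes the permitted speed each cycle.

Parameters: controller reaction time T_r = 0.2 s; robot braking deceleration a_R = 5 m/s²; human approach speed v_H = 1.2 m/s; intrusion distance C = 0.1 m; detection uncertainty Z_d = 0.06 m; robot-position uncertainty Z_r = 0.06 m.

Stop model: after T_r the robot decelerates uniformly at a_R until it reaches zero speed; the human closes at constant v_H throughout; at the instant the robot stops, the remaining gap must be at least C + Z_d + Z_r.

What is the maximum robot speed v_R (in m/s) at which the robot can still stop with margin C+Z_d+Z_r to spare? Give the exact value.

at the boundary: (1/10)·v² + (11/25)·v + (-357/800) = 0
  disc = (11/25)² − 4·(1/10)·(-357/800) = 3721/10000 ; √disc = 61/100
  v_R = (−(11/25) + 61/100) / (2·(1/10)) = 17/20 m/s
check:
T_s = v_R/a_R = (17/20)/5 = 0.1700 s
robot covers v_R·T_r = 0.8500·0.2000 = 0.1700 m before braking
robot covers 0.8500·0.1700 − ½·5.0000·0.1700² = 0.0722 m while stopping
person approaches 1.2000·(0.2000+0.1700) = 0.4440 m
residual clearance needed = 0.1000+0.0600+0.0600 = 0.2200 m
sum ≈ 0.1700+0.0722+0.4440+0.2200 ≈ 0.9062 m = S ✓

v_R_max = 17/20 m/s = 0.8500 m/s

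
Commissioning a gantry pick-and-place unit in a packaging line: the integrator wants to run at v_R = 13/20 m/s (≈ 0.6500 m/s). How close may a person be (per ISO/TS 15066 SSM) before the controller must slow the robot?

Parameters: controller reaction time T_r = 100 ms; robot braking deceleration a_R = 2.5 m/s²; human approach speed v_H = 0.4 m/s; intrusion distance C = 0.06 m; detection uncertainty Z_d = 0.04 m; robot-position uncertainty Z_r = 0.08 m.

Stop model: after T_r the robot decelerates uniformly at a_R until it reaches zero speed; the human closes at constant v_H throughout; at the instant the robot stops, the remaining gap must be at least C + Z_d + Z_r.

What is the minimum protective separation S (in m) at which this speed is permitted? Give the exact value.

S_min = 947/2000 m = 0.4735 m

T_s = v_R/a_R = (13/20)/(5/2) = 0.2600 s
reaction-phase robot travel = 0.6500·0.1000 = 0.0650 m
braking distance = 0.6500²/(2·2.5000) = 0.0845 m
human over T_r+T_s: 0.4000·(0.1000+0.2600) = 0.1440 m
C+Z_d+Z_r = 0.0600+0.0400+0.0800 = 0.1800 m
S_min ≈ 0.0650+0.0845+0.1440+0.1800  ⇒  S_min = 947/2000 m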